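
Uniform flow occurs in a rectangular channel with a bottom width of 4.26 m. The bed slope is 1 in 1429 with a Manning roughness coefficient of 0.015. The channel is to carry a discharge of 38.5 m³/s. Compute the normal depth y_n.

y_n = 4.09 m

Manning's equation rearranged: A R^(2/3) = nQ / (1·√S) = 0.015 × 38.5 / (√0.0006998) = 21.83.
Trying y = 4.98 m: A R^(2/3) = 27.7 — too large.
Trying y = 3.14 m: A R^(2/3) = 15.68 — too small.
Trying y = 4.09 m: A R^(2/3) = 21.81 — matches.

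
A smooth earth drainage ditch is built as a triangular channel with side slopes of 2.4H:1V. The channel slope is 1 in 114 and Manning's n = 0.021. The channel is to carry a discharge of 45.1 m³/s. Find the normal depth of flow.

Manning's equation rearranged: A R^(2/3) = nQ / (1·√S) = 0.021 × 45.1 / (√0.008772) = 10.11.
Trying y = 2.41 m: A R^(2/3) = 14.96 — over.
Trying y = 1.8 m: A R^(2/3) = 6.872 — short.
Trying y = 2.08 m: A R^(2/3) = 10.1 — matches.

y_n = 2.08 m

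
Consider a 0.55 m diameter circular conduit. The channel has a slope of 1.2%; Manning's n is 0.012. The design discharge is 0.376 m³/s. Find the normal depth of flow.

Manning's equation rearranged: A R^(2/3) = nQ / (1·√S) = 0.012 × 0.376 / (√0.012) = 0.04119.
At y = 0.271 m: A R^(2/3) = 0.03087 — too small.
At y = 0.368 m: A R^(2/3) = 0.04986 — too large.
At y = 0.323 m: A R^(2/3) = 0.04114 — matches.

y_n = 0.323 m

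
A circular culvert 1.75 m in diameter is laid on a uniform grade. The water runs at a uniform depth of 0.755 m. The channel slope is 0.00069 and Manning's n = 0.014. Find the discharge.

Q = 1.01 m³/s

For a circular section of diameter D = 1.75 m at depth y = 0.755 m, the central angle is θ = 2 arccos(1 − 2y/D) = 2.866 rad. Then A = (D²/8)(θ − sin θ) = 0.9933 m² and P = Dθ/2 = 2.508 m.
Hydraulic radius R = A/P = 0.9933/2.508 = 0.396 m.
Manning's equation: Q = (1/n) A R^(2/3) S^(1/2) = (1/0.014) × 0.9933 × 0.396^(2/3) × 0.00069^(1/2) = 1.01 m³/s.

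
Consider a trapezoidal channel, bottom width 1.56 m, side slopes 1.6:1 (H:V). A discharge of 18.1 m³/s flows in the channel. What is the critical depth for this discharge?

At critical depth, Q² T / (g A³) = 1, i.e. A³/T = Q²/g = 18.1²/9.81 = 33.4.
Try y = 1.06 m: A³/T = 8.302 — short.
Try y = 1.75 m: A³/T = 62.04 — over.
Try y = 1.5 m: A³/T = 32.95 — matches.

y_c = 1.5 m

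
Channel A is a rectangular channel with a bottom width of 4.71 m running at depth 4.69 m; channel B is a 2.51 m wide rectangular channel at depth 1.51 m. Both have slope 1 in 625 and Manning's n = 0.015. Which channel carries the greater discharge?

channel A

Channel A: Flow area A = b·y = 4.71 × 4.69 = 22.09 m². Wetted perimeter P = b + 2y = 4.71 + 2×4.69 = 14.09 m. Hydraulic radius R = A/P = 22.09/14.09 = 1.568 m. Q_A = (1/0.015)·22.09·1.568^(2/3)·√0.0016 = 79.5 m³/s.
Channel B: Flow area A = b·y = 2.51 × 1.51 = 3.79 m². Wetted perimeter P = b + 2y = 2.51 + 2×1.51 = 5.53 m. Hydraulic radius R = A/P = 3.79/5.53 = 0.6854 m. Q_B = (1/0.015)·3.79·0.6854^(2/3)·√0.0016 = 7.857 m³/s.
Q_A = 79.5 m³/s vs Q_B = 7.857 m³/s, so channel A carries more.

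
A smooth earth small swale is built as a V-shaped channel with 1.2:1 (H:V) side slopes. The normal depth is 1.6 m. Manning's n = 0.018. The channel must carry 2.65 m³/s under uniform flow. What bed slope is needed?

S = 0.000461

For a triangular section with side slope z = 1.2: A = zy² = 1.2×1.6² = 3.072 m²; P = 2y√(1+z²) = 2×1.6×1.562 = 4.999 m.
Hydraulic radius R = A/P = 3.072/4.999 = 0.6146 m.
From Manning's equation, S = [nQ / (1 A R^(2/3))]² = [0.018 × 2.65 / (1 × 3.072 × 0.6146^(2/3))]² = 0.000461.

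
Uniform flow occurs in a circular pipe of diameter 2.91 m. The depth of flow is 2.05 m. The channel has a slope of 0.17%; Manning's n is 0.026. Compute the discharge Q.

Q = 7.2 m³/s

For a circular section of diameter D = 2.91 m at depth y = 2.05 m, the central angle is θ = 2 arccos(1 − 2y/D) = 3.984 rad. Then A = (D²/8)(θ − sin θ) = 5.007 m² and P = Dθ/2 = 5.797 m.
Hydraulic radius R = A/P = 5.007/5.797 = 0.8638 m.
Manning's equation: Q = (1/n) A R^(2/3) S^(1/2) = (1/0.026) × 5.007 × 0.8638^(2/3) × 0.0017^(1/2) = 7.2 m³/s.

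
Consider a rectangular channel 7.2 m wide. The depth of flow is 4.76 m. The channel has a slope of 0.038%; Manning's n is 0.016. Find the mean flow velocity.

V = 1.97 m/s

Flow area A = b·y = 7.2 × 4.76 = 34.27 m². Wetted perimeter P = b + 2y = 7.2 + 2×4.76 = 16.72 m.
Hydraulic radius R = A/P = 34.27/16.72 = 2.05 m.
From Manning's equation, V = (1/n) R^(2/3) S^(1/2) = (1/0.016) × 2.05^(2/3) × 0.00038^(1/2) = 1.97 m/s.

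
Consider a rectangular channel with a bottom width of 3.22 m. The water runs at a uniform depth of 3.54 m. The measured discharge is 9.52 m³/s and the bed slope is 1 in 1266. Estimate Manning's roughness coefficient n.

n = 0.036

Flow area A = b·y = 3.22 × 3.54 = 11.4 m². Wetted perimeter P = b + 2y = 3.22 + 2×3.54 = 10.3 m.
Hydraulic radius R = A/P = 11.4/10.3 = 1.107 m.
Rearranging Manning's equation: n = (1/Q) A R^(2/3) S^(1/2) = (1/9.52) × 11.4 × 1.107^(2/3) × √0.0007899 = 0.036.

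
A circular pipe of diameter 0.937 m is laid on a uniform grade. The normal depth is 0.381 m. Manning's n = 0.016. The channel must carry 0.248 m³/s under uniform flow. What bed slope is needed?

S = 0.0019

For a circular section of diameter D = 0.937 m at depth y = 0.381 m, the central angle is θ = 2 arccos(1 − 2y/D) = 2.766 rad. Then A = (D²/8)(θ − sin θ) = 0.2633 m² and P = Dθ/2 = 1.296 m.
Hydraulic radius R = A/P = 0.2633/1.296 = 0.2032 m.
From Manning's equation, S = [nQ / (1 A R^(2/3))]² = [0.016 × 0.248 / (1 × 0.2633 × 0.2032^(2/3))]² = 0.0019.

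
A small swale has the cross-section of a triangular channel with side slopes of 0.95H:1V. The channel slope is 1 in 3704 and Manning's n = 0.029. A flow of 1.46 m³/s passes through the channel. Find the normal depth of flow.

Manning's equation rearranged: A R^(2/3) = nQ / (1·√S) = 0.029 × 1.46 / (√0.00027) = 2.577.
Trying y = 1.53 m: A R^(2/3) = 1.451 — too small.
Trying y = 1.9 m: A R^(2/3) = 2.585 — matches.

y_n = 1.9 m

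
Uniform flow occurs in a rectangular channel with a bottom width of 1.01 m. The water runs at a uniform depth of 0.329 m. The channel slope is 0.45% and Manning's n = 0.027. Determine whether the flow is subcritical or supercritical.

subcritical

Flow area A = b·y = 1.01 × 0.329 = 0.3323 m². Wetted perimeter P = b + 2y = 1.01 + 2×0.329 = 1.668 m.
Hydraulic radius R = A/P = 0.3323/1.668 = 0.1992 m.
V = (1/n) R^(2/3) √S = (1/0.027) × 0.1992^(2/3) × √0.0045 = 0.8475 m/s. Hydraulic depth D_h = A/T = 0.3323/1.01 = 0.329 m.
Froude number Fr = V/√(g·D_h) = 0.8475/√(9.81×0.329) = 0.472, which is less than 1, so the flow is subcritical.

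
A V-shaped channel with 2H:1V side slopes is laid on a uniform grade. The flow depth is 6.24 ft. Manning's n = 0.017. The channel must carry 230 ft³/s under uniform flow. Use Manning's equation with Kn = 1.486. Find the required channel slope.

For a triangular section with side slope z = 2: A = zy² = 2×6.24² = 77.88 ft²; P = 2y√(1+z²) = 2×6.24×2.236 = 27.91 ft.
Hydraulic radius R = A/P = 77.88/27.91 = 2.791 ft.
From Manning's equation, S = [nQ / (1.486 A R^(2/3))]² = [0.017 × 230 / (1.486 × 77.88 × 2.791^(2/3))]² = 0.000291.

S = 0.000291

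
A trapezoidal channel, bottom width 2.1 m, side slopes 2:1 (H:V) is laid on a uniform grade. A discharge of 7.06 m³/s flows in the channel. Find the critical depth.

y_c = 0.808 m

At critical depth, Q² T / (g A³) = 1, i.e. A³/T = Q²/g = 7.06²/9.81 = 5.081.
At y = 0.921 m: A³/T = 8.274 — over.
At y = 0.647 m: A³/T = 2.259 — short.
At y = 0.808 m: A³/T = 5.077 — close enough.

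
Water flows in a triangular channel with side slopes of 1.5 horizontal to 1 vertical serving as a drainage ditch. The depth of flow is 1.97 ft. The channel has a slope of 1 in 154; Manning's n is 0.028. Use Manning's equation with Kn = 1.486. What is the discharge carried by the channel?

Q = 21.8 ft³/s

For a triangular section with side slope z = 1.5: A = zy² = 1.5×1.97² = 5.821 ft²; P = 2y√(1+z²) = 2×1.97×1.803 = 7.103 ft.
Hydraulic radius R = A/P = 5.821/7.103 = 0.8196 ft.
Manning's equation: Q = (1.486/n) A R^(2/3) S^(1/2) = (1.486/0.028) × 5.821 × 0.8196^(2/3) × 0.006494^(1/2) = 21.8 ft³/s.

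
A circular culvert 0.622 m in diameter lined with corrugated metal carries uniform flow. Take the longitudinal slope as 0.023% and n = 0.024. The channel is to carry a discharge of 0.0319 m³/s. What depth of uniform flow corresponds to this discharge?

Manning's equation rearranged: A R^(2/3) = nQ / (1·√S) = 0.024 × 0.0319 / (√0.00023) = 0.05048.
Try y = 0.412 m: A R^(2/3) = 0.06826 — high.
Try y = 0.269 m: A R^(2/3) = 0.0341 — low.
Try y = 0.338 m: A R^(2/3) = 0.05047 — matches.

y_n = 0.338 m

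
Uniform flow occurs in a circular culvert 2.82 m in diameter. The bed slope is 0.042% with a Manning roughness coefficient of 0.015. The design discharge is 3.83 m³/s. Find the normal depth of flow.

Manning's equation rearranged: A R^(2/3) = nQ / (1·√S) = 0.015 × 3.83 / (√0.00042) = 2.803.
At y = 1.34 m: A R^(2/3) = 2.267 — low.
At y = 1.69 m: A R^(2/3) = 3.318 — high.
At y = 1.52 m: A R^(2/3) = 2.804 — close enough.

y_n = 1.52 m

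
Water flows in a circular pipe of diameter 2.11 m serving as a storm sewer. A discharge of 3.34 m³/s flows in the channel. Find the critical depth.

y_c = 0.856 m

At critical depth, Q² T / (g A³) = 1, i.e. A³/T = Q²/g = 3.34²/9.81 = 1.137.
Try y = 0.724 m: A³/T = 0.5971 — short.
Try y = 0.966 m: A³/T = 1.808 — over.
Try y = 0.856 m: A³/T = 1.138 — matches.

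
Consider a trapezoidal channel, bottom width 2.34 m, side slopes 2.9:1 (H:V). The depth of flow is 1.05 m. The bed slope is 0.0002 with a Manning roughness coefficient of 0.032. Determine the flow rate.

Q = 1.86 m³/s

With bottom width b = 2.34 m and side slope z = 2.9: A = (b + zy)y = (2.34 + 2.9×1.05)×1.05 = 5.654 m²; P = b + 2y√(1+z²) = 2.34 + 2×1.05×3.068 = 8.782 m.
Hydraulic radius R = A/P = 5.654/8.782 = 0.6439 m.
Manning's equation: Q = (1/n) A R^(2/3) S^(1/2) = (1/0.032) × 5.654 × 0.6439^(2/3) × 0.0002^(1/2) = 1.86 m³/s.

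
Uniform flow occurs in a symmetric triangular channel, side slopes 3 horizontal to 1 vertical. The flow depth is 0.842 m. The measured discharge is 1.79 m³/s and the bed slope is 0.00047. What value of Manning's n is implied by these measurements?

n = 0.014

For a triangular section with side slope z = 3: A = zy² = 3×0.842² = 2.127 m²; P = 2y√(1+z²) = 2×0.842×3.162 = 5.325 m.
Hydraulic radius R = A/P = 2.127/5.325 = 0.3994 m.
Rearranging Manning's equation: n = (1/Q) A R^(2/3) S^(1/2) = (1/1.79) × 2.127 × 0.3994^(2/3) × √0.00047 = 0.014.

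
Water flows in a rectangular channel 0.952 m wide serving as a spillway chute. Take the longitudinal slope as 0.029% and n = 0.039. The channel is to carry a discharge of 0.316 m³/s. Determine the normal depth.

Manning's equation rearranged: A R^(2/3) = nQ / (1·√S) = 0.039 × 0.316 / (√0.00029) = 0.7237.
At y = 1.09 m: A R^(2/3) = 0.4968 — too small.
At y = 1.77 m: A R^(2/3) = 0.8764 — too large.
At y = 1.5 m: A R^(2/3) = 0.7244 — ≈ 0.7237.

y_n = 1.5 m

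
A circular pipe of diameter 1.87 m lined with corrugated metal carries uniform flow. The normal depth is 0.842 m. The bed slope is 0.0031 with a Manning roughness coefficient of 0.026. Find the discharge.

For a circular section of diameter D = 1.87 m at depth y = 0.842 m, the central angle is θ = 2 arccos(1 − 2y/D) = 2.942 rad. Then A = (D²/8)(θ − sin θ) = 1.2 m² and P = Dθ/2 = 2.751 m.
Hydraulic radius R = A/P = 1.2/2.751 = 0.436 m.
Manning's equation: Q = (1/n) A R^(2/3) S^(1/2) = (1/0.026) × 1.2 × 0.436^(2/3) × 0.0031^(1/2) = 1.48 m³/s.

Q = 1.48 m³/s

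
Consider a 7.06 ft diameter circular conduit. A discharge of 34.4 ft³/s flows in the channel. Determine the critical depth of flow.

At critical depth, Q² T / (g A³) = 1, i.e. A³/T = Q²/g = 34.4²/32.2 = 36.75.
Try y = 1.03 ft: A³/T = 8.876 — too small.
Try y = 1.88 ft: A³/T = 93.74 — too large.
Try y = 1.48 ft: A³/T = 36.86 — matches.

y_c = 1.48 ft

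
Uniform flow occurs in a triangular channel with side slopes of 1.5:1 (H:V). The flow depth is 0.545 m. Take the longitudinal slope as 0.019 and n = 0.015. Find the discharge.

For a triangular section with side slope z = 1.5: A = zy² = 1.5×0.545² = 0.4455 m²; P = 2y√(1+z²) = 2×0.545×1.803 = 1.965 m.
Hydraulic radius R = A/P = 0.4455/1.965 = 0.2267 m.
Manning's equation: Q = (1/n) A R^(2/3) S^(1/2) = (1/0.015) × 0.4455 × 0.2267^(2/3) × 0.019^(1/2) = 1.52 m³/s.

Q = 1.52 m³/s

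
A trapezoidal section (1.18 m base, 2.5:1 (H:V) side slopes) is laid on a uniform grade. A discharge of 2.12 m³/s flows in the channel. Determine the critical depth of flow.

y_c = 0.492 m

At critical depth, Q² T / (g A³) = 1, i.e. A³/T = Q²/g = 2.12²/9.81 = 0.4581.
Trying y = 0.408 m: A³/T = 0.2246 — too small.
Trying y = 0.492 m: A³/T = 0.458 — close enough.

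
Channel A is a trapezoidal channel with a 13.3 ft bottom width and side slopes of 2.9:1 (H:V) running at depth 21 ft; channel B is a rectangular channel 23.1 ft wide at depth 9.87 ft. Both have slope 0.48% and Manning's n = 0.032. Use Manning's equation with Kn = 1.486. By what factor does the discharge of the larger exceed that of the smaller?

Channel A: With bottom width b = 13.3 ft and side slope z = 2.9: A = (b + zy)y = (13.3 + 2.9×21)×21 = 1558 ft²; P = b + 2y√(1+z²) = 13.3 + 2×21×3.068 = 142.1 ft. Hydraulic radius R = A/P = 1558/142.1 = 10.96 ft. Q_A = (1.486/0.032)·1558·10.96^(2/3)·√0.0048 = 24740 ft³/s.
Channel B: Flow area A = b·y = 23.1 × 9.87 = 228 ft². Wetted perimeter P = b + 2y = 23.1 + 2×9.87 = 42.84 ft. Hydraulic radius R = A/P = 228/42.84 = 5.322 ft. Q_B = (1.486/0.032)·228·5.322^(2/3)·√0.0048 = 2236 ft³/s.
The larger discharge is 24740 ft³/s and the smaller is 2236 ft³/s; the ratio is 11.1.

11.1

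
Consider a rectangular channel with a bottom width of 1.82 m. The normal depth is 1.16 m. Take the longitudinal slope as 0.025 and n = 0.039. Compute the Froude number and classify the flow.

subcritical

Flow area A = b·y = 1.82 × 1.16 = 2.111 m². Wetted perimeter P = b + 2y = 1.82 + 2×1.16 = 4.14 m.
Hydraulic radius R = A/P = 2.111/4.14 = 0.51 m.
V = (1/n) R^(2/3) √S = (1/0.039) × 0.51^(2/3) × √0.025 = 2.588 m/s. Hydraulic depth D_h = A/T = 2.111/1.82 = 1.16 m.
Froude number Fr = V/√(g·D_h) = 2.588/√(9.81×1.16) = 0.767, which is less than 1, so the flow is subcritical.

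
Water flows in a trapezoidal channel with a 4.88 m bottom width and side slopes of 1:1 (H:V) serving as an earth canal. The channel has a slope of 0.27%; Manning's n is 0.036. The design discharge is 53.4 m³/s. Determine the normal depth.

y_n = 3.11 m

Manning's equation rearranged: A R^(2/3) = nQ / (1·√S) = 0.036 × 53.4 / (√0.0027) = 37.
Try y = 3.45 m: A R^(2/3) = 45.06 — high.
Try y = 2.35 m: A R^(2/3) = 22.01 — low.
Try y = 3.11 m: A R^(2/3) = 37 — ≈ 37.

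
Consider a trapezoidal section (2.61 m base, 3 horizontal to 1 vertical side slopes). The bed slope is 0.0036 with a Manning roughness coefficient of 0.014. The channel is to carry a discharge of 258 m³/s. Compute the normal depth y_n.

Manning's equation rearranged: A R^(2/3) = nQ / (1·√S) = 0.014 × 258 / (√0.0036) = 60.2.
Trying y = 4.13 m: A R^(2/3) = 103.4 — high.
Trying y = 2.85 m: A R^(2/3) = 42.44 — low.
Trying y = 3.3 m: A R^(2/3) = 60.14 — ≈ 60.2.

y_n = 3.3 m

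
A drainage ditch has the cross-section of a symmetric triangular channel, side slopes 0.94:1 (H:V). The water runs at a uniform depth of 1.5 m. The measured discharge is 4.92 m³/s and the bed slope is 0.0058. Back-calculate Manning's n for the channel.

n = 0.021

For a triangular section with side slope z = 0.94: A = zy² = 0.94×1.5² = 2.115 m²; P = 2y√(1+z²) = 2×1.5×1.372 = 4.117 m.
Hydraulic radius R = A/P = 2.115/4.117 = 0.5137 m.
Rearranging Manning's equation: n = (1/Q) A R^(2/3) S^(1/2) = (1/4.92) × 2.115 × 0.5137^(2/3) × √0.0058 = 0.021.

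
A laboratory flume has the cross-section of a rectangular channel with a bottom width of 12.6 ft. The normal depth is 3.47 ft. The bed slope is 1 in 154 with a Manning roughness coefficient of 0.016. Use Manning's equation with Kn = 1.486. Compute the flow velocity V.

V = 12.8 ft/s

Flow area A = b·y = 12.6 × 3.47 = 43.72 ft². Wetted perimeter P = b + 2y = 12.6 + 2×3.47 = 19.54 ft.
Hydraulic radius R = A/P = 43.72/19.54 = 2.238 ft.
From Manning's equation, V = (1.486/n) R^(2/3) S^(1/2) = (1.486/0.016) × 2.238^(2/3) × 0.006494^(1/2) = 12.8 ft/s.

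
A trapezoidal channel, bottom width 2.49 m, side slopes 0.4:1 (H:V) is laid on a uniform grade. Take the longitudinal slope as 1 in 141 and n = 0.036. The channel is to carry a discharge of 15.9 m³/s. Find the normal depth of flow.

Manning's equation rearranged: A R^(2/3) = nQ / (1·√S) = 0.036 × 15.9 / (√0.007092) = 6.797.
Trying y = 1.62 m: A R^(2/3) = 4.562 — short.
Trying y = 2.46 m: A R^(2/3) = 9.091 — over.
Trying y = 2.07 m: A R^(2/3) = 6.815 — ≈ 6.797.

y_n = 2.07 m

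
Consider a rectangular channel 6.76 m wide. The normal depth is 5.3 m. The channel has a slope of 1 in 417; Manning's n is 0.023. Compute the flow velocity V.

Flow area A = b·y = 6.76 × 5.3 = 35.83 m². Wetted perimeter P = b + 2y = 6.76 + 2×5.3 = 17.36 m.
Hydraulic radius R = A/P = 35.83/17.36 = 2.064 m.
From Manning's equation, V = (1/n) R^(2/3) S^(1/2) = (1/0.023) × 2.064^(2/3) × 0.002398^(1/2) = 3.45 m/s.

V = 3.45 m/s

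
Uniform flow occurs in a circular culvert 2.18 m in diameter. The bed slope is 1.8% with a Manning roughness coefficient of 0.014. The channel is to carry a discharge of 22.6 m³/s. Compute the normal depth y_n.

Manning's equation rearranged: A R^(2/3) = nQ / (1·√S) = 0.014 × 22.6 / (√0.018) = 2.358.
Trying y = 1.95 m: A R^(2/3) = 2.647 — over.
Trying y = 1.44 m: A R^(2/3) = 1.927 — short.
Trying y = 1.69 m: A R^(2/3) = 2.357 — close enough.

y_n = 1.69 m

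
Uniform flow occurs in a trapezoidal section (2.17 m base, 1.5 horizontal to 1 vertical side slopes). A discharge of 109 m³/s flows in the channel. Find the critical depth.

At critical depth, Q² T / (g A³) = 1, i.e. A³/T = Q²/g = 109²/9.81 = 1211.
Trying y = 4.28 m: A³/T = 3311 — over.
Trying y = 2.63 m: A³/T = 413.5 — short.
Trying y = 3.39 m: A³/T = 1206 — ≈ 1211.

y_c = 3.39 m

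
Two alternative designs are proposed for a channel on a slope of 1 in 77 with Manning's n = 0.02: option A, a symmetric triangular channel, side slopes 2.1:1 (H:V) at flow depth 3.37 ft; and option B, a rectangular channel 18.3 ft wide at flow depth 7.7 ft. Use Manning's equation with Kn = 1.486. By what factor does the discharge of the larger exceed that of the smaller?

11.6

Channel A: For a triangular section with side slope z = 2.1: A = zy² = 2.1×3.37² = 23.85 ft²; P = 2y√(1+z²) = 2×3.37×2.326 = 15.68 ft. Hydraulic radius R = A/P = 23.85/15.68 = 1.521 ft. Q_A = (1.486/0.02)·23.85·1.521^(2/3)·√0.01299 = 267.1 ft³/s.
Channel B: Flow area A = b·y = 18.3 × 7.7 = 140.9 ft². Wetted perimeter P = b + 2y = 18.3 + 2×7.7 = 33.7 ft. Hydraulic radius R = A/P = 140.9/33.7 = 4.181 ft. Q_B = (1.486/0.02)·140.9·4.181^(2/3)·√0.01299 = 3097 ft³/s.
The larger discharge is 3097 ft³/s and the smaller is 267.1 ft³/s; the ratio is 11.6.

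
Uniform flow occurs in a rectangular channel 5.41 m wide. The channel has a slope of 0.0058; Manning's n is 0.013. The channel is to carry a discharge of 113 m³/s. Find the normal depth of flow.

Manning's equation rearranged: A R^(2/3) = nQ / (1·√S) = 0.013 × 113 / (√0.0058) = 19.29.
Trying y = 2.3 m: A R^(2/3) = 14.39 — too small.
Trying y = 3.13 m: A R^(2/3) = 21.7 — too large.
Trying y = 2.86 m: A R^(2/3) = 19.27 — close enough.

y_n = 2.86 m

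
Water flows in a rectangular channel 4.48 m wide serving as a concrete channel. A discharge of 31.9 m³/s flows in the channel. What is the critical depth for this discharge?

For a rectangular channel, critical depth y_c = (q²/g)^(1/3) where q = Q/b = 31.9/4.48 = 7.121 m²/s.
So y_c = (7.121²/9.81)^(1/3) = 1.73 m.

y_c = 1.73 m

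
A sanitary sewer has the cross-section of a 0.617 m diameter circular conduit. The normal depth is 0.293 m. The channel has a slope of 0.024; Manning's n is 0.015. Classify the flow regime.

For a circular section of diameter D = 0.617 m at depth y = 0.293 m, the central angle is θ = 2 arccos(1 − 2y/D) = 3.041 rad. Then A = (D²/8)(θ − sin θ) = 0.1399 m² and P = Dθ/2 = 0.9382 m.
Hydraulic radius R = A/P = 0.1399/0.9382 = 0.1492 m.
V = (1/n) R^(2/3) √S = (1/0.015) × 0.1492^(2/3) × √0.024 = 2.905 m/s. Hydraulic depth D_h = A/T = 0.1399/0.6162 = 0.2271 m.
Froude number Fr = V/√(g·D_h) = 2.905/√(9.81×0.2271) = 1.95, which is greater than 1, so the flow is supercritical.

supercritical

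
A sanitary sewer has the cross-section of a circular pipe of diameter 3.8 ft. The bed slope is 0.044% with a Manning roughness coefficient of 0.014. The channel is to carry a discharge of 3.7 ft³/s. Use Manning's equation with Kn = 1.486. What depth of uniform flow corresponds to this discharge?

y_n = 1 ft

Manning's equation rearranged: A R^(2/3) = nQ / (1.486·√S) = 0.014 × 3.7 / (1.486 × √0.00044) = 1.662.
Try y = 0.727 ft: A R^(2/3) = 0.8771 — too small.
Try y = 1.09 ft: A R^(2/3) = 1.967 — too large.
Try y = 1 ft: A R^(2/3) = 1.662 — ≈ 1.662.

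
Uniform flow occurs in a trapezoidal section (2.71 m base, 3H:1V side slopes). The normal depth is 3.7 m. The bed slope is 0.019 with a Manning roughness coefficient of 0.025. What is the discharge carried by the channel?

Q = 441 m³/s

With bottom width b = 2.71 m and side slope z = 3: A = (b + zy)y = (2.71 + 3×3.7)×3.7 = 51.1 m²; P = b + 2y√(1+z²) = 2.71 + 2×3.7×3.162 = 26.11 m.
Hydraulic radius R = A/P = 51.1/26.11 = 1.957 m.
Manning's equation: Q = (1/n) A R^(2/3) S^(1/2) = (1/0.025) × 51.1 × 1.957^(2/3) × 0.019^(1/2) = 441 m³/s.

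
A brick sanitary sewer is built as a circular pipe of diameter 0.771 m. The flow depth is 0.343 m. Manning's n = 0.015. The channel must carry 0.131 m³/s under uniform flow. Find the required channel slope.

S = 0.000955

For a circular section of diameter D = 0.771 m at depth y = 0.343 m, the central angle is θ = 2 arccos(1 − 2y/D) = 2.921 rad. Then A = (D²/8)(θ − sin θ) = 0.2007 m² and P = Dθ/2 = 1.126 m.
Hydraulic radius R = A/P = 0.2007/1.126 = 0.1783 m.
From Manning's equation, S = [nQ / (1 A R^(2/3))]² = [0.015 × 0.131 / (1 × 0.2007 × 0.1783^(2/3))]² = 0.000955.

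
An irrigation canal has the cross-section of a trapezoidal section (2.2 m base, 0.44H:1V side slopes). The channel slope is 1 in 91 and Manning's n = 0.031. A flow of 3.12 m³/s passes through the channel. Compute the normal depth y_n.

Manning's equation rearranged: A R^(2/3) = nQ / (1·√S) = 0.031 × 3.12 / (√0.01099) = 0.9226.
At y = 0.44 m: A R^(2/3) = 0.5061 — low.
At y = 0.641 m: A R^(2/3) = 0.923 — close enough.

y_n = 0.641 m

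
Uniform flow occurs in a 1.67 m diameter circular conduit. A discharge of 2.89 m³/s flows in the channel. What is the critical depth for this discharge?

y_c = 0.852 m

At critical depth, Q² T / (g A³) = 1, i.e. A³/T = Q²/g = 2.89²/9.81 = 0.8514.
At y = 0.599 m: A³/T = 0.22 — short.
At y = 0.955 m: A³/T = 1.314 — over.
At y = 0.852 m: A³/T = 0.8496 — matches.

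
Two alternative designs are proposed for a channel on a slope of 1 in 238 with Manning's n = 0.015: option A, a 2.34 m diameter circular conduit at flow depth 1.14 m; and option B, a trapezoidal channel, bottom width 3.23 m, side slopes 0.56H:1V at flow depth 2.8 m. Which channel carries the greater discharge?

channel B

Channel A: For a circular section of diameter D = 2.34 m at depth y = 1.14 m, the central angle is θ = 2 arccos(1 − 2y/D) = 3.09 rad. Then A = (D²/8)(θ − sin θ) = 2.08 m² and P = Dθ/2 = 3.616 m. Hydraulic radius R = A/P = 2.08/3.616 = 0.5753 m. Q_A = (1/0.015)·2.08·0.5753^(2/3)·√0.004202 = 6.218 m³/s.
Channel B: With bottom width b = 3.23 m and side slope z = 0.56: A = (b + zy)y = (3.23 + 0.56×2.8)×2.8 = 13.43 m²; P = b + 2y√(1+z²) = 3.23 + 2×2.8×1.146 = 9.648 m. Hydraulic radius R = A/P = 13.43/9.648 = 1.392 m. Q_B = (1/0.015)·13.43·1.392^(2/3)·√0.004202 = 72.39 m³/s.
Q_A = 6.218 m³/s vs Q_B = 72.39 m³/s, so channel B carries more.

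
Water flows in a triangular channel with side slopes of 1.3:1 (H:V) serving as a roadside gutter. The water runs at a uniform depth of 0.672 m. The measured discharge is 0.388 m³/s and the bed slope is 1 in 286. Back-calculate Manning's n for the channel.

n = 0.037

For a triangular section with side slope z = 1.3: A = zy² = 1.3×0.672² = 0.5871 m²; P = 2y√(1+z²) = 2×0.672×1.64 = 2.204 m.
Hydraulic radius R = A/P = 0.5871/2.204 = 0.2663 m.
Rearranging Manning's equation: n = (1/Q) A R^(2/3) S^(1/2) = (1/0.388) × 0.5871 × 0.2663^(2/3) × √0.003497 = 0.037.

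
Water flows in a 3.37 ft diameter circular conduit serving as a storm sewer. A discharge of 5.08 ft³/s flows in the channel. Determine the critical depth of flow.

At critical depth, Q² T / (g A³) = 1, i.e. A³/T = Q²/g = 5.08²/32.2 = 0.8014.
At y = 0.858 ft: A³/T = 1.951 — over.
At y = 0.683 ft: A³/T = 0.8003 — ≈ 0.8014.

y_c = 0.683 ft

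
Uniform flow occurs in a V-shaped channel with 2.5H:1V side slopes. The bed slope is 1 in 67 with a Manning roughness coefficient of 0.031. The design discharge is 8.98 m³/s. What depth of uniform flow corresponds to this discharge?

y_n = 1.17 m

Manning's equation rearranged: A R^(2/3) = nQ / (1·√S) = 0.031 × 8.98 / (√0.01493) = 2.279.
Try y = 1.27 m: A R^(2/3) = 2.835 — high.
Try y = 1.01 m: A R^(2/3) = 1.539 — low.
Try y = 1.17 m: A R^(2/3) = 2.278 — matches.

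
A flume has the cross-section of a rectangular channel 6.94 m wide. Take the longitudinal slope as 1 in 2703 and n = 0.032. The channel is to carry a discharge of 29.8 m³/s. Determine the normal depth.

Manning's equation rearranged: A R^(2/3) = nQ / (1·√S) = 0.032 × 29.8 / (√0.00037) = 49.58.
At y = 5.8 m: A R^(2/3) = 67.49 — over.
At y = 3.61 m: A R^(2/3) = 36.65 — short.
At y = 4.55 m: A R^(2/3) = 49.6 — close enough.

y_n = 4.55 m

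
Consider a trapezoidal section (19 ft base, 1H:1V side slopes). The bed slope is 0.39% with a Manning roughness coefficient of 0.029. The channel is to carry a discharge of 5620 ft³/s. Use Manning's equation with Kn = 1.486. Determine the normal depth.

y_n = 13.7 ft

Manning's equation rearranged: A R^(2/3) = nQ / (1.486·√S) = 0.029 × 5620 / (1.486 × √0.0039) = 1756.
Trying y = 12 ft: A R^(2/3) = 1365 — low.
Trying y = 16.5 ft: A R^(2/3) = 2519 — high.
Trying y = 13.7 ft: A R^(2/3) = 1756 — matches.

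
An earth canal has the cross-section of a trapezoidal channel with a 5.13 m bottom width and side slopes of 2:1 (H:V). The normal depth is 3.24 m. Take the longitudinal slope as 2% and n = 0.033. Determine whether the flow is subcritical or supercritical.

supercritical

With bottom width b = 5.13 m and side slope z = 2: A = (b + zy)y = (5.13 + 2×3.24)×3.24 = 37.62 m²; P = b + 2y√(1+z²) = 5.13 + 2×3.24×2.236 = 19.62 m.
Hydraulic radius R = A/P = 37.62/19.62 = 1.917 m.
V = (1/n) R^(2/3) √S = (1/0.033) × 1.917^(2/3) × √0.02 = 6.614 m/s. Hydraulic depth D_h = A/T = 37.62/18.09 = 2.079 m.
Froude number Fr = V/√(g·D_h) = 6.614/√(9.81×2.079) = 1.46, which is greater than 1, so the flow is supercritical.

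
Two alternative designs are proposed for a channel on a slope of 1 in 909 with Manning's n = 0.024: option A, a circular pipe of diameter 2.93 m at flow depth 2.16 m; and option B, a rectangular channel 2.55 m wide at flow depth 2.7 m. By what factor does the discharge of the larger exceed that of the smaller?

1.28

Channel A: For a circular section of diameter D = 2.93 m at depth y = 2.16 m, the central angle is θ = 2 arccos(1 − 2y/D) = 4.13 rad. Then A = (D²/8)(θ − sin θ) = 5.328 m² and P = Dθ/2 = 6.051 m. Hydraulic radius R = A/P = 5.328/6.051 = 0.8806 m. Q_A = (1/0.024)·5.328·0.8806^(2/3)·√0.0011 = 6.766 m³/s.
Channel B: Flow area A = b·y = 2.55 × 2.7 = 6.885 m². Wetted perimeter P = b + 2y = 2.55 + 2×2.7 = 7.95 m. Hydraulic radius R = A/P = 6.885/7.95 = 0.866 m. Q_B = (1/0.024)·6.885·0.866^(2/3)·√0.0011 = 8.645 m³/s.
The larger discharge is 8.645 m³/s and the smaller is 6.766 m³/s; the ratio is 1.28.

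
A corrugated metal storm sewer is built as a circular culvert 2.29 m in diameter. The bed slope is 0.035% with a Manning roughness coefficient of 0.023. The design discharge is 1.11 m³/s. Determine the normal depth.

Manning's equation rearranged: A R^(2/3) = nQ / (1·√S) = 0.023 × 1.11 / (√0.00035) = 1.365.
Trying y = 1.34 m: A R^(2/3) = 1.835 — too large.
Trying y = 0.933 m: A R^(2/3) = 0.9896 — too small.
Trying y = 1.12 m: A R^(2/3) = 1.367 — close enough.

y_n = 1.12 m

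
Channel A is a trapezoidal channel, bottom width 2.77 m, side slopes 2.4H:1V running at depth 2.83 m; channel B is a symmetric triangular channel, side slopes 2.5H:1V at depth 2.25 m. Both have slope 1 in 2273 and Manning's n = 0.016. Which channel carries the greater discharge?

Channel A: With bottom width b = 2.77 m and side slope z = 2.4: A = (b + zy)y = (2.77 + 2.4×2.83)×2.83 = 27.06 m²; P = b + 2y√(1+z²) = 2.77 + 2×2.83×2.6 = 17.49 m. Hydraulic radius R = A/P = 27.06/17.49 = 1.548 m. Q_A = (1/0.016)·27.06·1.548^(2/3)·√0.0004399 = 47.46 m³/s.
Channel B: For a triangular section with side slope z = 2.5: A = zy² = 2.5×2.25² = 12.66 m²; P = 2y√(1+z²) = 2×2.25×2.693 = 12.12 m. Hydraulic radius R = A/P = 12.66/12.12 = 1.045 m. Q_B = (1/0.016)·12.66·1.045^(2/3)·√0.0004399 = 17.08 m³/s.
Q_A = 47.46 m³/s vs Q_B = 17.08 m³/s, so channel A carries more.

channel A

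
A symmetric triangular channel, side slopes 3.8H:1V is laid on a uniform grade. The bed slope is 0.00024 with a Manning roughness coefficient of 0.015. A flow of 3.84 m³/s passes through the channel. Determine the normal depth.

y_n = 1.19 m

Manning's equation rearranged: A R^(2/3) = nQ / (1·√S) = 0.015 × 3.84 / (√0.00024) = 3.718.
Try y = 0.953 m: A R^(2/3) = 2.059 — short.
Try y = 1.19 m: A R^(2/3) = 3.723 — ≈ 3.718.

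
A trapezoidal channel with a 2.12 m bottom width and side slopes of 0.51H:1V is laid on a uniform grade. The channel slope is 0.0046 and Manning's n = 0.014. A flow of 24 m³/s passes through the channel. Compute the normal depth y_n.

y_n = 1.78 m

Manning's equation rearranged: A R^(2/3) = nQ / (1·√S) = 0.014 × 24 / (√0.0046) = 4.954.
Try y = 2.19 m: A R^(2/3) = 7.124 — too large.
Try y = 1.38 m: A R^(2/3) = 3.208 — too small.
Try y = 1.78 m: A R^(2/3) = 4.954 — ≈ 4.954.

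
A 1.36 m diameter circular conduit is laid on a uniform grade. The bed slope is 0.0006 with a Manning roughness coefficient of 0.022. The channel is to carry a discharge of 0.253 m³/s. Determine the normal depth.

y_n = 0.53 m

Manning's equation rearranged: A R^(2/3) = nQ / (1·√S) = 0.022 × 0.253 / (√0.0006) = 0.2272.
Try y = 0.635 m: A R^(2/3) = 0.3145 — too large.
Try y = 0.53 m: A R^(2/3) = 0.2273 — matches.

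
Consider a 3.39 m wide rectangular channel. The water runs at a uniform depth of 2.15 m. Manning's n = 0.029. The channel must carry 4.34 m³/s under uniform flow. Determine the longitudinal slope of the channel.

S = 0.00032

Flow area A = b·y = 3.39 × 2.15 = 7.288 m². Wetted perimeter P = b + 2y = 3.39 + 2×2.15 = 7.69 m.
Hydraulic radius R = A/P = 7.288/7.69 = 0.9478 m.
From Manning's equation, S = [nQ / (1 A R^(2/3))]² = [0.029 × 4.34 / (1 × 7.288 × 0.9478^(2/3))]² = 0.00032.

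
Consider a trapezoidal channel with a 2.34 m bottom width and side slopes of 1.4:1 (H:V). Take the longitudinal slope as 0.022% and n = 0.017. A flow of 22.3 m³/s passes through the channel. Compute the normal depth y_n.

Manning's equation rearranged: A R^(2/3) = nQ / (1·√S) = 0.017 × 22.3 / (√0.00022) = 25.56.
At y = 3.73 m: A R^(2/3) = 42.64 — too large.
At y = 2.21 m: A R^(2/3) = 13.62 — too small.
At y = 2.96 m: A R^(2/3) = 25.51 — ≈ 25.56.

y_n = 2.96 m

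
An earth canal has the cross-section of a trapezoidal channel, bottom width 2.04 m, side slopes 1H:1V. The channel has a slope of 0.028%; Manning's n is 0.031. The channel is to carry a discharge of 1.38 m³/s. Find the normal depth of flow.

Manning's equation rearranged: A R^(2/3) = nQ / (1·√S) = 0.031 × 1.38 / (√0.00028) = 2.557.
Trying y = 0.96 m: A R^(2/3) = 2.062 — too small.
Trying y = 1.08 m: A R^(2/3) = 2.558 — close enough.

y_n = 1.08 m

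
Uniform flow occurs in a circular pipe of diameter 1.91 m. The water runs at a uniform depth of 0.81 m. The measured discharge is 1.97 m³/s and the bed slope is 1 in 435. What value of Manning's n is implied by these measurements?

For a circular section of diameter D = 1.91 m at depth y = 0.81 m, the central angle is θ = 2 arccos(1 − 2y/D) = 2.837 rad. Then A = (D²/8)(θ − sin θ) = 1.157 m² and P = Dθ/2 = 2.709 m.
Hydraulic radius R = A/P = 1.157/2.709 = 0.427 m.
Rearranging Manning's equation: n = (1/Q) A R^(2/3) S^(1/2) = (1/1.97) × 1.157 × 0.427^(2/3) × √0.002299 = 0.016.

n = 0.016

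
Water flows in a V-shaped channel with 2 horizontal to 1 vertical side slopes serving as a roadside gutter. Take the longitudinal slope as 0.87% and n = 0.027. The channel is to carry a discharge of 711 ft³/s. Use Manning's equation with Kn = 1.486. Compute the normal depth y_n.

Manning's equation rearranged: A R^(2/3) = nQ / (1.486·√S) = 0.027 × 711 / (1.486 × √0.0087) = 138.5.
Try y = 4.93 ft: A R^(2/3) = 82.34 — too small.
Try y = 6.92 ft: A R^(2/3) = 203.4 — too large.
Try y = 5.99 ft: A R^(2/3) = 138.4 — matches.

y_n = 5.99 ft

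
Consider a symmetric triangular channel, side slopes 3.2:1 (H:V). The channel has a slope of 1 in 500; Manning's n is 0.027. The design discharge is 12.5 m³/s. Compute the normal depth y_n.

y_n = 1.66 m

Manning's equation rearranged: A R^(2/3) = nQ / (1·√S) = 0.027 × 12.5 / (√0.002) = 7.547.
At y = 1.94 m: A R^(2/3) = 11.44 — high.
At y = 1.17 m: A R^(2/3) = 2.97 — low.
At y = 1.66 m: A R^(2/3) = 7.55 — ≈ 7.547.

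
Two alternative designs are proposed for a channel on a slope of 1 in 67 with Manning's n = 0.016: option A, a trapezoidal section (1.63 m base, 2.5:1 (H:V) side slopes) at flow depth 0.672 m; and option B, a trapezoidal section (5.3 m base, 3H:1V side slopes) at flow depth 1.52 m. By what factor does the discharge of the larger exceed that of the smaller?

12

Channel A: With bottom width b = 1.63 m and side slope z = 2.5: A = (b + zy)y = (1.63 + 2.5×0.672)×0.672 = 2.224 m²; P = b + 2y√(1+z²) = 1.63 + 2×0.672×2.693 = 5.249 m. Hydraulic radius R = A/P = 2.224/5.249 = 0.4238 m. Q_A = (1/0.016)·2.224·0.4238^(2/3)·√0.01493 = 9.582 m³/s.
Channel B: With bottom width b = 5.3 m and side slope z = 3: A = (b + zy)y = (5.3 + 3×1.52)×1.52 = 14.99 m²; P = b + 2y√(1+z²) = 5.3 + 2×1.52×3.162 = 14.91 m. Hydraulic radius R = A/P = 14.99/14.91 = 1.005 m. Q_B = (1/0.016)·14.99·1.005^(2/3)·√0.01493 = 114.8 m³/s.
The larger discharge is 114.8 m³/s and the smaller is 9.582 m³/s; the ratio is 12.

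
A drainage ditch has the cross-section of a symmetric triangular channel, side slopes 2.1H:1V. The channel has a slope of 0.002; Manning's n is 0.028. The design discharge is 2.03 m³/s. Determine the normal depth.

y_n = 1.01 m

Manning's equation rearranged: A R^(2/3) = nQ / (1·√S) = 0.028 × 2.03 / (√0.002) = 1.271.
Trying y = 1.26 m: A R^(2/3) = 2.289 — over.
Trying y = 0.8 m: A R^(2/3) = 0.6816 — short.
Trying y = 1.01 m: A R^(2/3) = 1.269 — matches.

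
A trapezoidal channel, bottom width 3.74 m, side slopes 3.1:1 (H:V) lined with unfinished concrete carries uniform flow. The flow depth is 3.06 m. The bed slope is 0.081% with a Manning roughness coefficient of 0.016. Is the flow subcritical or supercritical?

subcritical

With bottom width b = 3.74 m and side slope z = 3.1: A = (b + zy)y = (3.74 + 3.1×3.06)×3.06 = 40.47 m²; P = b + 2y√(1+z²) = 3.74 + 2×3.06×3.257 = 23.67 m.
Hydraulic radius R = A/P = 40.47/23.67 = 1.709 m.
V = (1/n) R^(2/3) √S = (1/0.016) × 1.709^(2/3) × √0.00081 = 2.543 m/s. Hydraulic depth D_h = A/T = 40.47/22.71 = 1.782 m.
Froude number Fr = V/√(g·D_h) = 2.543/√(9.81×1.782) = 0.608, which is less than 1, so the flow is subcritical.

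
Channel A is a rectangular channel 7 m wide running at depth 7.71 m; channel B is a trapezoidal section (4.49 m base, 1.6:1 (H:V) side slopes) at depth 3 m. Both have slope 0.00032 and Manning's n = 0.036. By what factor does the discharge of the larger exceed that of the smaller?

Channel A: Flow area A = b·y = 7 × 7.71 = 53.97 m². Wetted perimeter P = b + 2y = 7 + 2×7.71 = 22.42 m. Hydraulic radius R = A/P = 53.97/22.42 = 2.407 m. Q_A = (1/0.036)·53.97·2.407^(2/3)·√0.00032 = 48.17 m³/s.
Channel B: With bottom width b = 4.49 m and side slope z = 1.6: A = (b + zy)y = (4.49 + 1.6×3)×3 = 27.87 m²; P = b + 2y√(1+z²) = 4.49 + 2×3×1.887 = 15.81 m. Hydraulic radius R = A/P = 27.87/15.81 = 1.763 m. Q_B = (1/0.036)·27.87·1.763^(2/3)·√0.00032 = 20.21 m³/s.
The larger discharge is 48.17 m³/s and the smaller is 20.21 m³/s; the ratio is 2.38.

2.38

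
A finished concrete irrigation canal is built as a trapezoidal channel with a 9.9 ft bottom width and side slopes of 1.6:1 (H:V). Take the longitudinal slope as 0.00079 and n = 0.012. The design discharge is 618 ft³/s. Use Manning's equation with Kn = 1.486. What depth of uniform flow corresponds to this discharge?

Manning's equation rearranged: A R^(2/3) = nQ / (1.486·√S) = 0.012 × 618 / (1.486 × √0.00079) = 177.6.
At y = 5.86 ft: A R^(2/3) = 261.8 — high.
At y = 4.08 ft: A R^(2/3) = 128.3 — low.
At y = 4.82 ft: A R^(2/3) = 177.4 — close enough.

y_n = 4.82 ft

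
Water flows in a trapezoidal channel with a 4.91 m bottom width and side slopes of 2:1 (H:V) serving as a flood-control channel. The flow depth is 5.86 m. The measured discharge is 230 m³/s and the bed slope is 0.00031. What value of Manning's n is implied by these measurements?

With bottom width b = 4.91 m and side slope z = 2: A = (b + zy)y = (4.91 + 2×5.86)×5.86 = 97.45 m²; P = b + 2y√(1+z²) = 4.91 + 2×5.86×2.236 = 31.12 m.
Hydraulic radius R = A/P = 97.45/31.12 = 3.132 m.
Rearranging Manning's equation: n = (1/Q) A R^(2/3) S^(1/2) = (1/230) × 97.45 × 3.132^(2/3) × √0.00031 = 0.016.

n = 0.016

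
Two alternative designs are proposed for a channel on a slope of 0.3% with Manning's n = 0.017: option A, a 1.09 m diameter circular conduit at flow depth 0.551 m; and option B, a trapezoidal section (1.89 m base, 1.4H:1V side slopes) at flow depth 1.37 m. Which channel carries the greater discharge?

Channel A: For a circular section of diameter D = 1.09 m at depth y = 0.551 m, the central angle is θ = 2 arccos(1 − 2y/D) = 3.164 rad. Then A = (D²/8)(θ − sin θ) = 0.4731 m² and P = Dθ/2 = 1.724 m. Hydraulic radius R = A/P = 0.4731/1.724 = 0.2744 m. Q_A = (1/0.017)·0.4731·0.2744^(2/3)·√0.003 = 0.6437 m³/s.
Channel B: With bottom width b = 1.89 m and side slope z = 1.4: A = (b + zy)y = (1.89 + 1.4×1.37)×1.37 = 5.217 m²; P = b + 2y√(1+z²) = 1.89 + 2×1.37×1.72 = 6.604 m. Hydraulic radius R = A/P = 5.217/6.604 = 0.79 m. Q_B = (1/0.017)·5.217·0.79^(2/3)·√0.003 = 14.36 m³/s.
Q_A = 0.6437 m³/s vs Q_B = 14.36 m³/s, so channel B carries more.

channel B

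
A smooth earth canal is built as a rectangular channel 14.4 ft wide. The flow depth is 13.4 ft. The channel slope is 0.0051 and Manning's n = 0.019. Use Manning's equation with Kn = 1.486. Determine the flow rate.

Q = 3020 ft³/s

Flow area A = b·y = 14.4 × 13.4 = 193 ft². Wetted perimeter P = b + 2y = 14.4 + 2×13.4 = 41.2 ft.
Hydraulic radius R = A/P = 193/41.2 = 4.683 ft.
Manning's equation: Q = (1.486/n) A R^(2/3) S^(1/2) = (1.486/0.019) × 193 × 4.683^(2/3) × 0.0051^(1/2) = 3020 ft³/s.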